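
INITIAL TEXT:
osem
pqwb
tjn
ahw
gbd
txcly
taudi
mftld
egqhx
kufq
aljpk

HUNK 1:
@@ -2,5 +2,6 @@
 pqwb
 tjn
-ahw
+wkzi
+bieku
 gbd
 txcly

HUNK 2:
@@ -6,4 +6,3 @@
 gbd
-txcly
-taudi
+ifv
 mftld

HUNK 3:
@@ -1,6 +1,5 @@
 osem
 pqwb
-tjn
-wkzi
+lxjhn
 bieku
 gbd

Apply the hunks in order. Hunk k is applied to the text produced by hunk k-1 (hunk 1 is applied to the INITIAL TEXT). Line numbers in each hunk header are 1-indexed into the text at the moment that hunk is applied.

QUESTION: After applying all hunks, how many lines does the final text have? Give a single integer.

Hunk 1: at line 2 remove [ahw] add [wkzi,bieku] -> 12 lines: osem pqwb tjn wkzi bieku gbd txcly taudi mftld egqhx kufq aljpk
Hunk 2: at line 6 remove [txcly,taudi] add [ifv] -> 11 lines: osem pqwb tjn wkzi bieku gbd ifv mftld egqhx kufq aljpk
Hunk 3: at line 1 remove [tjn,wkzi] add [lxjhn] -> 10 lines: osem pqwb lxjhn bieku gbd ifv mftld egqhx kufq aljpk
Final line count: 10

Answer: 10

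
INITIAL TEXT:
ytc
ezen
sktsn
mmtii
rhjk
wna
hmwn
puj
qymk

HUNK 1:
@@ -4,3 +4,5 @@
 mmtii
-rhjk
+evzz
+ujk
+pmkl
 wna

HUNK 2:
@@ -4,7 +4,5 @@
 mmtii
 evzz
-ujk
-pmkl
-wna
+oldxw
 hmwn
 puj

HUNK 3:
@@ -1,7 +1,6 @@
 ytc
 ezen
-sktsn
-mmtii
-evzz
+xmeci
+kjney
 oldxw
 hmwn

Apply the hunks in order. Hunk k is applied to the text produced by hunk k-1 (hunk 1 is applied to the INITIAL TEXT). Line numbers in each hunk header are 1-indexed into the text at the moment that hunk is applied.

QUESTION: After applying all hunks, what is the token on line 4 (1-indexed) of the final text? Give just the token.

Answer: kjney

Derivation:
Hunk 1: at line 4 remove [rhjk] add [evzz,ujk,pmkl] -> 11 lines: ytc ezen sktsn mmtii evzz ujk pmkl wna hmwn puj qymk
Hunk 2: at line 4 remove [ujk,pmkl,wna] add [oldxw] -> 9 lines: ytc ezen sktsn mmtii evzz oldxw hmwn puj qymk
Hunk 3: at line 1 remove [sktsn,mmtii,evzz] add [xmeci,kjney] -> 8 lines: ytc ezen xmeci kjney oldxw hmwn puj qymk
Final line 4: kjney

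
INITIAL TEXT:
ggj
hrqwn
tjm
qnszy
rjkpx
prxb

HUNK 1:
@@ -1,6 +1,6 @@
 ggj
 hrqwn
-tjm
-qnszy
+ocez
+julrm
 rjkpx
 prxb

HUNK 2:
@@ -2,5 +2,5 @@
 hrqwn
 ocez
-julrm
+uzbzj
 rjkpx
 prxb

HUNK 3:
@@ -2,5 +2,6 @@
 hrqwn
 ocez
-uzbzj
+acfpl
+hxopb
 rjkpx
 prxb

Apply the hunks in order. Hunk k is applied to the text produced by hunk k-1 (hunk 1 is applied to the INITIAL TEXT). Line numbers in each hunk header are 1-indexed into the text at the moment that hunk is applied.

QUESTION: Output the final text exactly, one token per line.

Hunk 1: at line 1 remove [tjm,qnszy] add [ocez,julrm] -> 6 lines: ggj hrqwn ocez julrm rjkpx prxb
Hunk 2: at line 2 remove [julrm] add [uzbzj] -> 6 lines: ggj hrqwn ocez uzbzj rjkpx prxb
Hunk 3: at line 2 remove [uzbzj] add [acfpl,hxopb] -> 7 lines: ggj hrqwn ocez acfpl hxopb rjkpx prxb

Answer: ggj
hrqwn
ocez
acfpl
hxopb
rjkpx
prxb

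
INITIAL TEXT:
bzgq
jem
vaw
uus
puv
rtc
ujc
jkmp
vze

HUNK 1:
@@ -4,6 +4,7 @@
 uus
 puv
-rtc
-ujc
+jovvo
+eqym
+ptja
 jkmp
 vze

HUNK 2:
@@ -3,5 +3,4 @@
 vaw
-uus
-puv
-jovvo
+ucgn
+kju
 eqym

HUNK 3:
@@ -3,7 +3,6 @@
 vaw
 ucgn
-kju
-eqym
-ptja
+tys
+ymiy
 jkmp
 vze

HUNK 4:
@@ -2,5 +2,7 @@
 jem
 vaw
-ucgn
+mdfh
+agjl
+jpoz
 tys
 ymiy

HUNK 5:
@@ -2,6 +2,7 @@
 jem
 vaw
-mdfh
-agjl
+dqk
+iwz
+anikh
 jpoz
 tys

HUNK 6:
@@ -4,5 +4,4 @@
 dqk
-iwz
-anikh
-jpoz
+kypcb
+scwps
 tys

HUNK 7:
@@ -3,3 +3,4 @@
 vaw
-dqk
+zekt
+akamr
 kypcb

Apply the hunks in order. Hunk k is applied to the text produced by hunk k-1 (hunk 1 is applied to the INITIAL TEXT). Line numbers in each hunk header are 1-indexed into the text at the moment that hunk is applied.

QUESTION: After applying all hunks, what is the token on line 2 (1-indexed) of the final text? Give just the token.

Answer: jem

Derivation:
Hunk 1: at line 4 remove [rtc,ujc] add [jovvo,eqym,ptja] -> 10 lines: bzgq jem vaw uus puv jovvo eqym ptja jkmp vze
Hunk 2: at line 3 remove [uus,puv,jovvo] add [ucgn,kju] -> 9 lines: bzgq jem vaw ucgn kju eqym ptja jkmp vze
Hunk 3: at line 3 remove [kju,eqym,ptja] add [tys,ymiy] -> 8 lines: bzgq jem vaw ucgn tys ymiy jkmp vze
Hunk 4: at line 2 remove [ucgn] add [mdfh,agjl,jpoz] -> 10 lines: bzgq jem vaw mdfh agjl jpoz tys ymiy jkmp vze
Hunk 5: at line 2 remove [mdfh,agjl] add [dqk,iwz,anikh] -> 11 lines: bzgq jem vaw dqk iwz anikh jpoz tys ymiy jkmp vze
Hunk 6: at line 4 remove [iwz,anikh,jpoz] add [kypcb,scwps] -> 10 lines: bzgq jem vaw dqk kypcb scwps tys ymiy jkmp vze
Hunk 7: at line 3 remove [dqk] add [zekt,akamr] -> 11 lines: bzgq jem vaw zekt akamr kypcb scwps tys ymiy jkmp vze
Final line 2: jem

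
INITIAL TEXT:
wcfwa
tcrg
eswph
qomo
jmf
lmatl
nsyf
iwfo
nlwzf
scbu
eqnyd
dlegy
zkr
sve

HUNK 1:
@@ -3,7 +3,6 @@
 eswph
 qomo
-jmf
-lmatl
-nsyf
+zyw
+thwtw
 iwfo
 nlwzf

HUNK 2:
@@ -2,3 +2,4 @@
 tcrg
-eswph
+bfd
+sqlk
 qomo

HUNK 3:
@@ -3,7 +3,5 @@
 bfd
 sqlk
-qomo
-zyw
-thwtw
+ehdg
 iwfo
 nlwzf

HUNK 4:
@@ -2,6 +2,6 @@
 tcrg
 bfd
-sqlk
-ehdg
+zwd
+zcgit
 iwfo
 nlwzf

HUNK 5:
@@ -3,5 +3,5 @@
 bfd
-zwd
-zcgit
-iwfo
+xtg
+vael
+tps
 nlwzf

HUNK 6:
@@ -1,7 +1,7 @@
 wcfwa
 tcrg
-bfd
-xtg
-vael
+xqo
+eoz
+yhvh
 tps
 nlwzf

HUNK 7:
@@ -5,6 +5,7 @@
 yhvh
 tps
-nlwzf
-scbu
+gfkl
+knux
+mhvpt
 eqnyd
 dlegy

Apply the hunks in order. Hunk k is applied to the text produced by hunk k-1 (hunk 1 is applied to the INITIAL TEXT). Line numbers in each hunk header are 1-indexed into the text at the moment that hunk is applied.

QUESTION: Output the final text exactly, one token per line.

Hunk 1: at line 3 remove [jmf,lmatl,nsyf] add [zyw,thwtw] -> 13 lines: wcfwa tcrg eswph qomo zyw thwtw iwfo nlwzf scbu eqnyd dlegy zkr sve
Hunk 2: at line 2 remove [eswph] add [bfd,sqlk] -> 14 lines: wcfwa tcrg bfd sqlk qomo zyw thwtw iwfo nlwzf scbu eqnyd dlegy zkr sve
Hunk 3: at line 3 remove [qomo,zyw,thwtw] add [ehdg] -> 12 lines: wcfwa tcrg bfd sqlk ehdg iwfo nlwzf scbu eqnyd dlegy zkr sve
Hunk 4: at line 2 remove [sqlk,ehdg] add [zwd,zcgit] -> 12 lines: wcfwa tcrg bfd zwd zcgit iwfo nlwzf scbu eqnyd dlegy zkr sve
Hunk 5: at line 3 remove [zwd,zcgit,iwfo] add [xtg,vael,tps] -> 12 lines: wcfwa tcrg bfd xtg vael tps nlwzf scbu eqnyd dlegy zkr sve
Hunk 6: at line 1 remove [bfd,xtg,vael] add [xqo,eoz,yhvh] -> 12 lines: wcfwa tcrg xqo eoz yhvh tps nlwzf scbu eqnyd dlegy zkr sve
Hunk 7: at line 5 remove [nlwzf,scbu] add [gfkl,knux,mhvpt] -> 13 lines: wcfwa tcrg xqo eoz yhvh tps gfkl knux mhvpt eqnyd dlegy zkr sve

Answer: wcfwa
tcrg
xqo
eoz
yhvh
tps
gfkl
knux
mhvpt
eqnyd
dlegy
zkr
sve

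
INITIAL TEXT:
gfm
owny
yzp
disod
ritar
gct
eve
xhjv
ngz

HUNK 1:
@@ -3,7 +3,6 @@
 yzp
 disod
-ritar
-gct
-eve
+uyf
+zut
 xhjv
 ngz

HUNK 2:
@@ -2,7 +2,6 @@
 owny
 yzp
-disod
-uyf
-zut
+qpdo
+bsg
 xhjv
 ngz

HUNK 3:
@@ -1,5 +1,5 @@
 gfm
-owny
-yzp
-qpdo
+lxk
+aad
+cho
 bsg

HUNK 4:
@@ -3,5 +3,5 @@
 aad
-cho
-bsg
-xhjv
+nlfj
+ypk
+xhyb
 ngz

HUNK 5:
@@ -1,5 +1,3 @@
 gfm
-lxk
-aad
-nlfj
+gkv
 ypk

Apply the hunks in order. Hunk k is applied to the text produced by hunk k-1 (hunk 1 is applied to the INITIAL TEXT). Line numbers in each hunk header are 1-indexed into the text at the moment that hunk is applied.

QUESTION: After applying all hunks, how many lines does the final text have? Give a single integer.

Answer: 5

Derivation:
Hunk 1: at line 3 remove [ritar,gct,eve] add [uyf,zut] -> 8 lines: gfm owny yzp disod uyf zut xhjv ngz
Hunk 2: at line 2 remove [disod,uyf,zut] add [qpdo,bsg] -> 7 lines: gfm owny yzp qpdo bsg xhjv ngz
Hunk 3: at line 1 remove [owny,yzp,qpdo] add [lxk,aad,cho] -> 7 lines: gfm lxk aad cho bsg xhjv ngz
Hunk 4: at line 3 remove [cho,bsg,xhjv] add [nlfj,ypk,xhyb] -> 7 lines: gfm lxk aad nlfj ypk xhyb ngz
Hunk 5: at line 1 remove [lxk,aad,nlfj] add [gkv] -> 5 lines: gfm gkv ypk xhyb ngz
Final line count: 5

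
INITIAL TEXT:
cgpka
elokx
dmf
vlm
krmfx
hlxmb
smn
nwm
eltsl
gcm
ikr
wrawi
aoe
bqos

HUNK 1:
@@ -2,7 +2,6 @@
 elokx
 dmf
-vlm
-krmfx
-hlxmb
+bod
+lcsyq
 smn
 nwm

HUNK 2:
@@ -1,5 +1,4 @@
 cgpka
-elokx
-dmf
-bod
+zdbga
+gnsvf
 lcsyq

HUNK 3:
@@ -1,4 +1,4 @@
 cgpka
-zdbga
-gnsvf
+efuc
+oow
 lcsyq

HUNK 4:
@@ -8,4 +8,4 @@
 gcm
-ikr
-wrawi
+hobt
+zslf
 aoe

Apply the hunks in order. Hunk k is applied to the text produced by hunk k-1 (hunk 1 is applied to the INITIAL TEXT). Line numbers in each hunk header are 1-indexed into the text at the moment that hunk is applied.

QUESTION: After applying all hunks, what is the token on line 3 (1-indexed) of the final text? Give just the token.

Answer: oow

Derivation:
Hunk 1: at line 2 remove [vlm,krmfx,hlxmb] add [bod,lcsyq] -> 13 lines: cgpka elokx dmf bod lcsyq smn nwm eltsl gcm ikr wrawi aoe bqos
Hunk 2: at line 1 remove [elokx,dmf,bod] add [zdbga,gnsvf] -> 12 lines: cgpka zdbga gnsvf lcsyq smn nwm eltsl gcm ikr wrawi aoe bqos
Hunk 3: at line 1 remove [zdbga,gnsvf] add [efuc,oow] -> 12 lines: cgpka efuc oow lcsyq smn nwm eltsl gcm ikr wrawi aoe bqos
Hunk 4: at line 8 remove [ikr,wrawi] add [hobt,zslf] -> 12 lines: cgpka efuc oow lcsyq smn nwm eltsl gcm hobt zslf aoe bqos
Final line 3: oow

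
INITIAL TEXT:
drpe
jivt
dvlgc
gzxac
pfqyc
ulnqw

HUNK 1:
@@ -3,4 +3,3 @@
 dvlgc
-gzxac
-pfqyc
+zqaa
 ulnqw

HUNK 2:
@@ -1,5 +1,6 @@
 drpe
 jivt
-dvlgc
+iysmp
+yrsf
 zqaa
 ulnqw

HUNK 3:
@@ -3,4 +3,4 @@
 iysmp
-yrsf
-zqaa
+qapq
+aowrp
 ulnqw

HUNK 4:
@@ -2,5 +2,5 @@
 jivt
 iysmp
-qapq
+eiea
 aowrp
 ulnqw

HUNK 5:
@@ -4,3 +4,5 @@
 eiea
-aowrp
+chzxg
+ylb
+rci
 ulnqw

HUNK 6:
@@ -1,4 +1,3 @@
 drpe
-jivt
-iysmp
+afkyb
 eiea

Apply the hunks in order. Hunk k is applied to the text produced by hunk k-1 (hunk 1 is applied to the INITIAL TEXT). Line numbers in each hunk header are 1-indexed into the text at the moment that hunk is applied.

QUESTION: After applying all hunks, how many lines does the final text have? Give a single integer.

Hunk 1: at line 3 remove [gzxac,pfqyc] add [zqaa] -> 5 lines: drpe jivt dvlgc zqaa ulnqw
Hunk 2: at line 1 remove [dvlgc] add [iysmp,yrsf] -> 6 lines: drpe jivt iysmp yrsf zqaa ulnqw
Hunk 3: at line 3 remove [yrsf,zqaa] add [qapq,aowrp] -> 6 lines: drpe jivt iysmp qapq aowrp ulnqw
Hunk 4: at line 2 remove [qapq] add [eiea] -> 6 lines: drpe jivt iysmp eiea aowrp ulnqw
Hunk 5: at line 4 remove [aowrp] add [chzxg,ylb,rci] -> 8 lines: drpe jivt iysmp eiea chzxg ylb rci ulnqw
Hunk 6: at line 1 remove [jivt,iysmp] add [afkyb] -> 7 lines: drpe afkyb eiea chzxg ylb rci ulnqw
Final line count: 7

Answer: 7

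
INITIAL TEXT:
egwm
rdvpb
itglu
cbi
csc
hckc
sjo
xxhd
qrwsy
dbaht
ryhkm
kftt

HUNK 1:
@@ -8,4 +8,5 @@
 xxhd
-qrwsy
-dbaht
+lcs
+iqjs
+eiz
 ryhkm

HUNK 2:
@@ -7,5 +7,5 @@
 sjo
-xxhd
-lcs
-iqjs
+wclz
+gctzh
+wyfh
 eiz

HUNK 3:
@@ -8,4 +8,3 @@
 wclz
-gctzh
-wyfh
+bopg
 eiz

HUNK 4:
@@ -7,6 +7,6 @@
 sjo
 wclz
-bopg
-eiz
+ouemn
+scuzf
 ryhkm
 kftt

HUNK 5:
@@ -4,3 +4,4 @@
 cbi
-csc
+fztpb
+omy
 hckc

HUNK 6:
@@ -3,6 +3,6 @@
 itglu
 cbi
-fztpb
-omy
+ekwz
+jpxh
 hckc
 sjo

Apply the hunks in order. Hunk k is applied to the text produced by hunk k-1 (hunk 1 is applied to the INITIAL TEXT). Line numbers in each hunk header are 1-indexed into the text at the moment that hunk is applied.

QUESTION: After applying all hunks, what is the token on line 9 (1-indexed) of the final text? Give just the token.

Hunk 1: at line 8 remove [qrwsy,dbaht] add [lcs,iqjs,eiz] -> 13 lines: egwm rdvpb itglu cbi csc hckc sjo xxhd lcs iqjs eiz ryhkm kftt
Hunk 2: at line 7 remove [xxhd,lcs,iqjs] add [wclz,gctzh,wyfh] -> 13 lines: egwm rdvpb itglu cbi csc hckc sjo wclz gctzh wyfh eiz ryhkm kftt
Hunk 3: at line 8 remove [gctzh,wyfh] add [bopg] -> 12 lines: egwm rdvpb itglu cbi csc hckc sjo wclz bopg eiz ryhkm kftt
Hunk 4: at line 7 remove [bopg,eiz] add [ouemn,scuzf] -> 12 lines: egwm rdvpb itglu cbi csc hckc sjo wclz ouemn scuzf ryhkm kftt
Hunk 5: at line 4 remove [csc] add [fztpb,omy] -> 13 lines: egwm rdvpb itglu cbi fztpb omy hckc sjo wclz ouemn scuzf ryhkm kftt
Hunk 6: at line 3 remove [fztpb,omy] add [ekwz,jpxh] -> 13 lines: egwm rdvpb itglu cbi ekwz jpxh hckc sjo wclz ouemn scuzf ryhkm kftt
Final line 9: wclz

Answer: wclz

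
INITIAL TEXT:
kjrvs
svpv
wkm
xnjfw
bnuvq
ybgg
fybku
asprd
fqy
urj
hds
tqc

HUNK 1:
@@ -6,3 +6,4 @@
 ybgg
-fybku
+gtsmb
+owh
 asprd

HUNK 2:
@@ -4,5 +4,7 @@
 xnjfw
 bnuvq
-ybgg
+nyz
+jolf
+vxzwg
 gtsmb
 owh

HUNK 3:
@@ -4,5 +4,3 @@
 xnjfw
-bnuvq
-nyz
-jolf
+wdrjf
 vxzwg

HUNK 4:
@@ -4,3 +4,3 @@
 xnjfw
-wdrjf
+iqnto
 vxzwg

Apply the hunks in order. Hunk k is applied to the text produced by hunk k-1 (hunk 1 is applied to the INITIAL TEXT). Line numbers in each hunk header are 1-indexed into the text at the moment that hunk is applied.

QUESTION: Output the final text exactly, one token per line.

Answer: kjrvs
svpv
wkm
xnjfw
iqnto
vxzwg
gtsmb
owh
asprd
fqy
urj
hds
tqc

Derivation:
Hunk 1: at line 6 remove [fybku] add [gtsmb,owh] -> 13 lines: kjrvs svpv wkm xnjfw bnuvq ybgg gtsmb owh asprd fqy urj hds tqc
Hunk 2: at line 4 remove [ybgg] add [nyz,jolf,vxzwg] -> 15 lines: kjrvs svpv wkm xnjfw bnuvq nyz jolf vxzwg gtsmb owh asprd fqy urj hds tqc
Hunk 3: at line 4 remove [bnuvq,nyz,jolf] add [wdrjf] -> 13 lines: kjrvs svpv wkm xnjfw wdrjf vxzwg gtsmb owh asprd fqy urj hds tqc
Hunk 4: at line 4 remove [wdrjf] add [iqnto] -> 13 lines: kjrvs svpv wkm xnjfw iqnto vxzwg gtsmb owh asprd fqy urj hds tqc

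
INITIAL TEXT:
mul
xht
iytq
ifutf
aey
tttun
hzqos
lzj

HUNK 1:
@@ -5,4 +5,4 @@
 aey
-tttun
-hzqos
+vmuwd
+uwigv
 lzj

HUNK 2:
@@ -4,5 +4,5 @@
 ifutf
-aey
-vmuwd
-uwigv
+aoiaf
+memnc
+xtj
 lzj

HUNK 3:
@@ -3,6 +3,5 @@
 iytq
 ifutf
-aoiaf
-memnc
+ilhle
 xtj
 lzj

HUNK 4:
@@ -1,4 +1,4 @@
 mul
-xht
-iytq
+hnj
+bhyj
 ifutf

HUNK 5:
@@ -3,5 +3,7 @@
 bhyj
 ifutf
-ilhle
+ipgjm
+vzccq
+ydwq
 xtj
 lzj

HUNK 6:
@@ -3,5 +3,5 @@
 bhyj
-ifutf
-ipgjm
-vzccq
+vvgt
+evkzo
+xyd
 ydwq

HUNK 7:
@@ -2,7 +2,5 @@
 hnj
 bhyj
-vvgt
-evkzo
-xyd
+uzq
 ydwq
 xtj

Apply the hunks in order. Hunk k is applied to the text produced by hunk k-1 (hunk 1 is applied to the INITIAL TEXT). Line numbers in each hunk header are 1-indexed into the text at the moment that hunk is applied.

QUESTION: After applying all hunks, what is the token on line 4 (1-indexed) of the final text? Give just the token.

Answer: uzq

Derivation:
Hunk 1: at line 5 remove [tttun,hzqos] add [vmuwd,uwigv] -> 8 lines: mul xht iytq ifutf aey vmuwd uwigv lzj
Hunk 2: at line 4 remove [aey,vmuwd,uwigv] add [aoiaf,memnc,xtj] -> 8 lines: mul xht iytq ifutf aoiaf memnc xtj lzj
Hunk 3: at line 3 remove [aoiaf,memnc] add [ilhle] -> 7 lines: mul xht iytq ifutf ilhle xtj lzj
Hunk 4: at line 1 remove [xht,iytq] add [hnj,bhyj] -> 7 lines: mul hnj bhyj ifutf ilhle xtj lzj
Hunk 5: at line 3 remove [ilhle] add [ipgjm,vzccq,ydwq] -> 9 lines: mul hnj bhyj ifutf ipgjm vzccq ydwq xtj lzj
Hunk 6: at line 3 remove [ifutf,ipgjm,vzccq] add [vvgt,evkzo,xyd] -> 9 lines: mul hnj bhyj vvgt evkzo xyd ydwq xtj lzj
Hunk 7: at line 2 remove [vvgt,evkzo,xyd] add [uzq] -> 7 lines: mul hnj bhyj uzq ydwq xtj lzj
Final line 4: uzq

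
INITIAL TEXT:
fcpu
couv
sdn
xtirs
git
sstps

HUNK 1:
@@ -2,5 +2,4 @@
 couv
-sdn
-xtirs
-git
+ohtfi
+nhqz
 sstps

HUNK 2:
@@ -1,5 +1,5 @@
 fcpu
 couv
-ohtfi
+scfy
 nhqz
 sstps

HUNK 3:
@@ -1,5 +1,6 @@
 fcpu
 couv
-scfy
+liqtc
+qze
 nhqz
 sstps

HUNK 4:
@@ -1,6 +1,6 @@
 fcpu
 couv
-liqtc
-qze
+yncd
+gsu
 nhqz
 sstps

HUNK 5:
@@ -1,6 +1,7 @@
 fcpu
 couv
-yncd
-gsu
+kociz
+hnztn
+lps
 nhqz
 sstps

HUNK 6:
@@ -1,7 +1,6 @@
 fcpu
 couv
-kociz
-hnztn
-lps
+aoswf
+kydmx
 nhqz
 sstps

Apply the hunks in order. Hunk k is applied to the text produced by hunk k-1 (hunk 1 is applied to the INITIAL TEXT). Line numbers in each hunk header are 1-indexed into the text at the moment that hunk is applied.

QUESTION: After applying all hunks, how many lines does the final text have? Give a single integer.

Answer: 6

Derivation:
Hunk 1: at line 2 remove [sdn,xtirs,git] add [ohtfi,nhqz] -> 5 lines: fcpu couv ohtfi nhqz sstps
Hunk 2: at line 1 remove [ohtfi] add [scfy] -> 5 lines: fcpu couv scfy nhqz sstps
Hunk 3: at line 1 remove [scfy] add [liqtc,qze] -> 6 lines: fcpu couv liqtc qze nhqz sstps
Hunk 4: at line 1 remove [liqtc,qze] add [yncd,gsu] -> 6 lines: fcpu couv yncd gsu nhqz sstps
Hunk 5: at line 1 remove [yncd,gsu] add [kociz,hnztn,lps] -> 7 lines: fcpu couv kociz hnztn lps nhqz sstps
Hunk 6: at line 1 remove [kociz,hnztn,lps] add [aoswf,kydmx] -> 6 lines: fcpu couv aoswf kydmx nhqz sstps
Final line count: 6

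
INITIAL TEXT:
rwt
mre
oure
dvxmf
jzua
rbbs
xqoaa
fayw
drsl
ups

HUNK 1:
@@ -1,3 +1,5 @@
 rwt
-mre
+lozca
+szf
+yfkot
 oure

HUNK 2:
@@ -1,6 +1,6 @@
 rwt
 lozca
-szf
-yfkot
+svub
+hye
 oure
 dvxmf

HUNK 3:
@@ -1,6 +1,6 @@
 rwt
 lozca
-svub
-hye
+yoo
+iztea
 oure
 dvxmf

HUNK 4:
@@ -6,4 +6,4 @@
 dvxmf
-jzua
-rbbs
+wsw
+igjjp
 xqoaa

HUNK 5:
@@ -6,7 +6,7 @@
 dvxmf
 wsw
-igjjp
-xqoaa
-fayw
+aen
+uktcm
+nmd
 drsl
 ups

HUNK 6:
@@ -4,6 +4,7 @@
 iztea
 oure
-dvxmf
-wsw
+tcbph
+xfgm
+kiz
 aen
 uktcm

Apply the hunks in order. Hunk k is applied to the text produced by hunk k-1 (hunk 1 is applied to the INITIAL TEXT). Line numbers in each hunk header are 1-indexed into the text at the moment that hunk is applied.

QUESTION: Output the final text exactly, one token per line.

Answer: rwt
lozca
yoo
iztea
oure
tcbph
xfgm
kiz
aen
uktcm
nmd
drsl
ups

Derivation:
Hunk 1: at line 1 remove [mre] add [lozca,szf,yfkot] -> 12 lines: rwt lozca szf yfkot oure dvxmf jzua rbbs xqoaa fayw drsl ups
Hunk 2: at line 1 remove [szf,yfkot] add [svub,hye] -> 12 lines: rwt lozca svub hye oure dvxmf jzua rbbs xqoaa fayw drsl ups
Hunk 3: at line 1 remove [svub,hye] add [yoo,iztea] -> 12 lines: rwt lozca yoo iztea oure dvxmf jzua rbbs xqoaa fayw drsl ups
Hunk 4: at line 6 remove [jzua,rbbs] add [wsw,igjjp] -> 12 lines: rwt lozca yoo iztea oure dvxmf wsw igjjp xqoaa fayw drsl ups
Hunk 5: at line 6 remove [igjjp,xqoaa,fayw] add [aen,uktcm,nmd] -> 12 lines: rwt lozca yoo iztea oure dvxmf wsw aen uktcm nmd drsl ups
Hunk 6: at line 4 remove [dvxmf,wsw] add [tcbph,xfgm,kiz] -> 13 lines: rwt lozca yoo iztea oure tcbph xfgm kiz aen uktcm nmd drsl ups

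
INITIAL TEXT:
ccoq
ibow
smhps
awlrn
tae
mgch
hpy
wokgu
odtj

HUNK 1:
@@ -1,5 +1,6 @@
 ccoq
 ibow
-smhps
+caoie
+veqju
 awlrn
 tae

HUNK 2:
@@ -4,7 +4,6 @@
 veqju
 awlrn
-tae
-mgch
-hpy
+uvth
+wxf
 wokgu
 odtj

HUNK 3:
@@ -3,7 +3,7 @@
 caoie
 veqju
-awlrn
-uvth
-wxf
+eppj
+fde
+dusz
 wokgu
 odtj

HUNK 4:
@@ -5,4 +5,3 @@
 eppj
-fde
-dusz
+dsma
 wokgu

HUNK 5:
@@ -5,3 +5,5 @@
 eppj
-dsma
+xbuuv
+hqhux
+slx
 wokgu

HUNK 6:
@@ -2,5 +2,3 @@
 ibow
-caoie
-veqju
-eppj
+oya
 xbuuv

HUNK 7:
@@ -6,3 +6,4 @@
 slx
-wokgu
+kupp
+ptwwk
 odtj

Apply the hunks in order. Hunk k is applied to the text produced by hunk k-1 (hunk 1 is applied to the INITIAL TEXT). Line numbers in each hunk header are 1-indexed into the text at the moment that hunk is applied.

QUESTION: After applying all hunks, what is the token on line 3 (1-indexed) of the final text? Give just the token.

Hunk 1: at line 1 remove [smhps] add [caoie,veqju] -> 10 lines: ccoq ibow caoie veqju awlrn tae mgch hpy wokgu odtj
Hunk 2: at line 4 remove [tae,mgch,hpy] add [uvth,wxf] -> 9 lines: ccoq ibow caoie veqju awlrn uvth wxf wokgu odtj
Hunk 3: at line 3 remove [awlrn,uvth,wxf] add [eppj,fde,dusz] -> 9 lines: ccoq ibow caoie veqju eppj fde dusz wokgu odtj
Hunk 4: at line 5 remove [fde,dusz] add [dsma] -> 8 lines: ccoq ibow caoie veqju eppj dsma wokgu odtj
Hunk 5: at line 5 remove [dsma] add [xbuuv,hqhux,slx] -> 10 lines: ccoq ibow caoie veqju eppj xbuuv hqhux slx wokgu odtj
Hunk 6: at line 2 remove [caoie,veqju,eppj] add [oya] -> 8 lines: ccoq ibow oya xbuuv hqhux slx wokgu odtj
Hunk 7: at line 6 remove [wokgu] add [kupp,ptwwk] -> 9 lines: ccoq ibow oya xbuuv hqhux slx kupp ptwwk odtj
Final line 3: oya

Answer: oya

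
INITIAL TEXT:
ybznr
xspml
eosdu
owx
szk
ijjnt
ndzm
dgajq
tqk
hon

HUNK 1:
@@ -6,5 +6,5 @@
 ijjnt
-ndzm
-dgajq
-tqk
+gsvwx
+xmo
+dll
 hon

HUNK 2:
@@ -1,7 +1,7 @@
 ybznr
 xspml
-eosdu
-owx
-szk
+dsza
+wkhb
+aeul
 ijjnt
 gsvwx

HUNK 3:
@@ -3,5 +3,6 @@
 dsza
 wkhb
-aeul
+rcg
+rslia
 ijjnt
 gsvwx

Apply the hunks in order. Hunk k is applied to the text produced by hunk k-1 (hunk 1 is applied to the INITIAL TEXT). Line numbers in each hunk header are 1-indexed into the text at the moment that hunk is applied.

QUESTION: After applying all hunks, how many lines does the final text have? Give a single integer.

Hunk 1: at line 6 remove [ndzm,dgajq,tqk] add [gsvwx,xmo,dll] -> 10 lines: ybznr xspml eosdu owx szk ijjnt gsvwx xmo dll hon
Hunk 2: at line 1 remove [eosdu,owx,szk] add [dsza,wkhb,aeul] -> 10 lines: ybznr xspml dsza wkhb aeul ijjnt gsvwx xmo dll hon
Hunk 3: at line 3 remove [aeul] add [rcg,rslia] -> 11 lines: ybznr xspml dsza wkhb rcg rslia ijjnt gsvwx xmo dll hon
Final line count: 11

Answer: 11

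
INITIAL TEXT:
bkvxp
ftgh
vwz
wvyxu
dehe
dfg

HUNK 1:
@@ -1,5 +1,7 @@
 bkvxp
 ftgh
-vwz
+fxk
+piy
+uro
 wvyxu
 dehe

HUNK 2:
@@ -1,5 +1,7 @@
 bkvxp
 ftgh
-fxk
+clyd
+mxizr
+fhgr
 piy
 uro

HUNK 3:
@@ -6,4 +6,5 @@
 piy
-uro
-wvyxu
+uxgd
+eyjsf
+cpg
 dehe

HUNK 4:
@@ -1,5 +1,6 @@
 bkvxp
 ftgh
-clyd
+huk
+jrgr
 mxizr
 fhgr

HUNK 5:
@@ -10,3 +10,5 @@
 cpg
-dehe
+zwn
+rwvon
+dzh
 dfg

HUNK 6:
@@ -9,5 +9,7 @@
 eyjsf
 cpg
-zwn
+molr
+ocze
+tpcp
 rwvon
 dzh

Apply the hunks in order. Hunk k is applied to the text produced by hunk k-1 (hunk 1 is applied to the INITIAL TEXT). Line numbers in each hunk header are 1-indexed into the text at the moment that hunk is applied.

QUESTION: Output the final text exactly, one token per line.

Answer: bkvxp
ftgh
huk
jrgr
mxizr
fhgr
piy
uxgd
eyjsf
cpg
molr
ocze
tpcp
rwvon
dzh
dfg

Derivation:
Hunk 1: at line 1 remove [vwz] add [fxk,piy,uro] -> 8 lines: bkvxp ftgh fxk piy uro wvyxu dehe dfg
Hunk 2: at line 1 remove [fxk] add [clyd,mxizr,fhgr] -> 10 lines: bkvxp ftgh clyd mxizr fhgr piy uro wvyxu dehe dfg
Hunk 3: at line 6 remove [uro,wvyxu] add [uxgd,eyjsf,cpg] -> 11 lines: bkvxp ftgh clyd mxizr fhgr piy uxgd eyjsf cpg dehe dfg
Hunk 4: at line 1 remove [clyd] add [huk,jrgr] -> 12 lines: bkvxp ftgh huk jrgr mxizr fhgr piy uxgd eyjsf cpg dehe dfg
Hunk 5: at line 10 remove [dehe] add [zwn,rwvon,dzh] -> 14 lines: bkvxp ftgh huk jrgr mxizr fhgr piy uxgd eyjsf cpg zwn rwvon dzh dfg
Hunk 6: at line 9 remove [zwn] add [molr,ocze,tpcp] -> 16 lines: bkvxp ftgh huk jrgr mxizr fhgr piy uxgd eyjsf cpg molr ocze tpcp rwvon dzh dfg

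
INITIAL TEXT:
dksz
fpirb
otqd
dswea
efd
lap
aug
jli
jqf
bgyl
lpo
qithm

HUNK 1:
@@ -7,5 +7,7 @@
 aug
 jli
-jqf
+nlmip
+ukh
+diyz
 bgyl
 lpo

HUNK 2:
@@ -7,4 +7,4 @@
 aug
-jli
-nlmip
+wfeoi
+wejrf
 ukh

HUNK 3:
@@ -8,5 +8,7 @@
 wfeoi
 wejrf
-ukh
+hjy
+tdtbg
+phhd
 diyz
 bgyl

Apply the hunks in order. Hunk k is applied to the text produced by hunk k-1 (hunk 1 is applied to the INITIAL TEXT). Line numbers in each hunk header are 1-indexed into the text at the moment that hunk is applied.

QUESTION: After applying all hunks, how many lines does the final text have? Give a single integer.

Hunk 1: at line 7 remove [jqf] add [nlmip,ukh,diyz] -> 14 lines: dksz fpirb otqd dswea efd lap aug jli nlmip ukh diyz bgyl lpo qithm
Hunk 2: at line 7 remove [jli,nlmip] add [wfeoi,wejrf] -> 14 lines: dksz fpirb otqd dswea efd lap aug wfeoi wejrf ukh diyz bgyl lpo qithm
Hunk 3: at line 8 remove [ukh] add [hjy,tdtbg,phhd] -> 16 lines: dksz fpirb otqd dswea efd lap aug wfeoi wejrf hjy tdtbg phhd diyz bgyl lpo qithm
Final line count: 16

Answer: 16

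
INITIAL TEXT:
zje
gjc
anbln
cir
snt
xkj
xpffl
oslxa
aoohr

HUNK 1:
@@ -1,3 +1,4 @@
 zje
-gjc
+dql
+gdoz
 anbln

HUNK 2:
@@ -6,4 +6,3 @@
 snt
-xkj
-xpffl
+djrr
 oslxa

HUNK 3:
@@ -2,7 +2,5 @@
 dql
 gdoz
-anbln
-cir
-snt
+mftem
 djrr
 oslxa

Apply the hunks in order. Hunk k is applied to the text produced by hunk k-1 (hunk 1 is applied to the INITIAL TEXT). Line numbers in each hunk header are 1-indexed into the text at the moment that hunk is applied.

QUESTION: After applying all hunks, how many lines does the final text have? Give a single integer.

Hunk 1: at line 1 remove [gjc] add [dql,gdoz] -> 10 lines: zje dql gdoz anbln cir snt xkj xpffl oslxa aoohr
Hunk 2: at line 6 remove [xkj,xpffl] add [djrr] -> 9 lines: zje dql gdoz anbln cir snt djrr oslxa aoohr
Hunk 3: at line 2 remove [anbln,cir,snt] add [mftem] -> 7 lines: zje dql gdoz mftem djrr oslxa aoohr
Final line count: 7

Answer: 7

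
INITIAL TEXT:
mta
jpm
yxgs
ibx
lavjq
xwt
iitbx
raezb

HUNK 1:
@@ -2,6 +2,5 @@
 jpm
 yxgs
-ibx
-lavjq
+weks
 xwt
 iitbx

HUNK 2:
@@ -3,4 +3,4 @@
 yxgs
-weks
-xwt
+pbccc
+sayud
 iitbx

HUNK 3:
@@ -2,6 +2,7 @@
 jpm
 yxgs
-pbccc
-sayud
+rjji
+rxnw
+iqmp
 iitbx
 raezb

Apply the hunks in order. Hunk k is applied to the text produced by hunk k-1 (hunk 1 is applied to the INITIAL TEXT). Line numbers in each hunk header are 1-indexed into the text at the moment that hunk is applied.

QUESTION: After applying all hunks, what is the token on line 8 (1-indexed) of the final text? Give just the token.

Hunk 1: at line 2 remove [ibx,lavjq] add [weks] -> 7 lines: mta jpm yxgs weks xwt iitbx raezb
Hunk 2: at line 3 remove [weks,xwt] add [pbccc,sayud] -> 7 lines: mta jpm yxgs pbccc sayud iitbx raezb
Hunk 3: at line 2 remove [pbccc,sayud] add [rjji,rxnw,iqmp] -> 8 lines: mta jpm yxgs rjji rxnw iqmp iitbx raezb
Final line 8: raezb

Answer: raezb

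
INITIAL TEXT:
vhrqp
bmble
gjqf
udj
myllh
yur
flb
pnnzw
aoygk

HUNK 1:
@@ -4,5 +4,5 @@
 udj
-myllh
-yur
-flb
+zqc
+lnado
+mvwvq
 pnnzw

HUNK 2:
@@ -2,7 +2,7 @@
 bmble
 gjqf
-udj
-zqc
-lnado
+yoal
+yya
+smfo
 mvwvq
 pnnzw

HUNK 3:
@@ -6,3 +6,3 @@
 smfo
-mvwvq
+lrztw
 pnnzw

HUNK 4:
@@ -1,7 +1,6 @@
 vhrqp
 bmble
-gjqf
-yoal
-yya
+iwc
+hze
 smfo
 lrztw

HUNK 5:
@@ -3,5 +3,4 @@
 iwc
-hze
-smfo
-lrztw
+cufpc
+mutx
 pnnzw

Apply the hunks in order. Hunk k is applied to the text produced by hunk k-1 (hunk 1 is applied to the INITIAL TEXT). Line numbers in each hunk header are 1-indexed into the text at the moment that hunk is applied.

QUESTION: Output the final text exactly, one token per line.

Hunk 1: at line 4 remove [myllh,yur,flb] add [zqc,lnado,mvwvq] -> 9 lines: vhrqp bmble gjqf udj zqc lnado mvwvq pnnzw aoygk
Hunk 2: at line 2 remove [udj,zqc,lnado] add [yoal,yya,smfo] -> 9 lines: vhrqp bmble gjqf yoal yya smfo mvwvq pnnzw aoygk
Hunk 3: at line 6 remove [mvwvq] add [lrztw] -> 9 lines: vhrqp bmble gjqf yoal yya smfo lrztw pnnzw aoygk
Hunk 4: at line 1 remove [gjqf,yoal,yya] add [iwc,hze] -> 8 lines: vhrqp bmble iwc hze smfo lrztw pnnzw aoygk
Hunk 5: at line 3 remove [hze,smfo,lrztw] add [cufpc,mutx] -> 7 lines: vhrqp bmble iwc cufpc mutx pnnzw aoygk

Answer: vhrqp
bmble
iwc
cufpc
mutx
pnnzw
aoygk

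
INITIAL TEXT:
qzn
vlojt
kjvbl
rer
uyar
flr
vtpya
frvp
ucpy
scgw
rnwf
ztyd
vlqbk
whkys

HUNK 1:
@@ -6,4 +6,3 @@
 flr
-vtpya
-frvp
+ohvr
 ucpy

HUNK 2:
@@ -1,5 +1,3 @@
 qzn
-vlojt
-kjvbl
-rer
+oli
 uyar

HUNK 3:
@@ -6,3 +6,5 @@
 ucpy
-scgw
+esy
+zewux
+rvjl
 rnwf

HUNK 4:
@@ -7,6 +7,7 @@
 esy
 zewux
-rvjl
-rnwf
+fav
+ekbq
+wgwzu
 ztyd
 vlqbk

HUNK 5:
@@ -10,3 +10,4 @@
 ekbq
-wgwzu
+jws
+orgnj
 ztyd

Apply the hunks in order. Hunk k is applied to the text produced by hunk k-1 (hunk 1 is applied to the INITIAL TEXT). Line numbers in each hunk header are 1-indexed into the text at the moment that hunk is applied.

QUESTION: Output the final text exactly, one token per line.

Hunk 1: at line 6 remove [vtpya,frvp] add [ohvr] -> 13 lines: qzn vlojt kjvbl rer uyar flr ohvr ucpy scgw rnwf ztyd vlqbk whkys
Hunk 2: at line 1 remove [vlojt,kjvbl,rer] add [oli] -> 11 lines: qzn oli uyar flr ohvr ucpy scgw rnwf ztyd vlqbk whkys
Hunk 3: at line 6 remove [scgw] add [esy,zewux,rvjl] -> 13 lines: qzn oli uyar flr ohvr ucpy esy zewux rvjl rnwf ztyd vlqbk whkys
Hunk 4: at line 7 remove [rvjl,rnwf] add [fav,ekbq,wgwzu] -> 14 lines: qzn oli uyar flr ohvr ucpy esy zewux fav ekbq wgwzu ztyd vlqbk whkys
Hunk 5: at line 10 remove [wgwzu] add [jws,orgnj] -> 15 lines: qzn oli uyar flr ohvr ucpy esy zewux fav ekbq jws orgnj ztyd vlqbk whkys

Answer: qzn
oli
uyar
flr
ohvr
ucpy
esy
zewux
fav
ekbq
jws
orgnj
ztyd
vlqbk
whkys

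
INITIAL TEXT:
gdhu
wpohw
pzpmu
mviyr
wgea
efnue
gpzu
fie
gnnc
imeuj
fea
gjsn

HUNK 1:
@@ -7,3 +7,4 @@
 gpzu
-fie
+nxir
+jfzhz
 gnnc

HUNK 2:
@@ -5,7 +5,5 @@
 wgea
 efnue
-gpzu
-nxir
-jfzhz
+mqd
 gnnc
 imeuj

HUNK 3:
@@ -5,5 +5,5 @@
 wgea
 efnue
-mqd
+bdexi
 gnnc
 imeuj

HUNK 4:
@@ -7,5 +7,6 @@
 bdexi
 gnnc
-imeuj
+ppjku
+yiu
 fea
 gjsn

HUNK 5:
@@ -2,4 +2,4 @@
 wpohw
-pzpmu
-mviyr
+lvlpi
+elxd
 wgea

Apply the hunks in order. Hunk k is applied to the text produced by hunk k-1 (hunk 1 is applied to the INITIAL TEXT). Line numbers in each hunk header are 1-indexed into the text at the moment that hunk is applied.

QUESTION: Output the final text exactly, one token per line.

Answer: gdhu
wpohw
lvlpi
elxd
wgea
efnue
bdexi
gnnc
ppjku
yiu
fea
gjsn

Derivation:
Hunk 1: at line 7 remove [fie] add [nxir,jfzhz] -> 13 lines: gdhu wpohw pzpmu mviyr wgea efnue gpzu nxir jfzhz gnnc imeuj fea gjsn
Hunk 2: at line 5 remove [gpzu,nxir,jfzhz] add [mqd] -> 11 lines: gdhu wpohw pzpmu mviyr wgea efnue mqd gnnc imeuj fea gjsn
Hunk 3: at line 5 remove [mqd] add [bdexi] -> 11 lines: gdhu wpohw pzpmu mviyr wgea efnue bdexi gnnc imeuj fea gjsn
Hunk 4: at line 7 remove [imeuj] add [ppjku,yiu] -> 12 lines: gdhu wpohw pzpmu mviyr wgea efnue bdexi gnnc ppjku yiu fea gjsn
Hunk 5: at line 2 remove [pzpmu,mviyr] add [lvlpi,elxd] -> 12 lines: gdhu wpohw lvlpi elxd wgea efnue bdexi gnnc ppjku yiu fea gjsn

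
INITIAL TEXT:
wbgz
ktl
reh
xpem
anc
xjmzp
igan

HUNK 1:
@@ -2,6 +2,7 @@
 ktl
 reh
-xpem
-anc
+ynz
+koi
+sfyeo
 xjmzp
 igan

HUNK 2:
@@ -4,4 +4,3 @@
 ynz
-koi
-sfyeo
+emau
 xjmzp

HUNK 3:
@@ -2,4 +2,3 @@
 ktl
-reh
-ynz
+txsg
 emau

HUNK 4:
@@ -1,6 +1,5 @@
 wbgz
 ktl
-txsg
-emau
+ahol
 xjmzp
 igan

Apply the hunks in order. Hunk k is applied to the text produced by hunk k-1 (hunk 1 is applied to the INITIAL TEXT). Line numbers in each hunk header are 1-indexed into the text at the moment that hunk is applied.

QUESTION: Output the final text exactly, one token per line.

Answer: wbgz
ktl
ahol
xjmzp
igan

Derivation:
Hunk 1: at line 2 remove [xpem,anc] add [ynz,koi,sfyeo] -> 8 lines: wbgz ktl reh ynz koi sfyeo xjmzp igan
Hunk 2: at line 4 remove [koi,sfyeo] add [emau] -> 7 lines: wbgz ktl reh ynz emau xjmzp igan
Hunk 3: at line 2 remove [reh,ynz] add [txsg] -> 6 lines: wbgz ktl txsg emau xjmzp igan
Hunk 4: at line 1 remove [txsg,emau] add [ahol] -> 5 lines: wbgz ktl ahol xjmzp igan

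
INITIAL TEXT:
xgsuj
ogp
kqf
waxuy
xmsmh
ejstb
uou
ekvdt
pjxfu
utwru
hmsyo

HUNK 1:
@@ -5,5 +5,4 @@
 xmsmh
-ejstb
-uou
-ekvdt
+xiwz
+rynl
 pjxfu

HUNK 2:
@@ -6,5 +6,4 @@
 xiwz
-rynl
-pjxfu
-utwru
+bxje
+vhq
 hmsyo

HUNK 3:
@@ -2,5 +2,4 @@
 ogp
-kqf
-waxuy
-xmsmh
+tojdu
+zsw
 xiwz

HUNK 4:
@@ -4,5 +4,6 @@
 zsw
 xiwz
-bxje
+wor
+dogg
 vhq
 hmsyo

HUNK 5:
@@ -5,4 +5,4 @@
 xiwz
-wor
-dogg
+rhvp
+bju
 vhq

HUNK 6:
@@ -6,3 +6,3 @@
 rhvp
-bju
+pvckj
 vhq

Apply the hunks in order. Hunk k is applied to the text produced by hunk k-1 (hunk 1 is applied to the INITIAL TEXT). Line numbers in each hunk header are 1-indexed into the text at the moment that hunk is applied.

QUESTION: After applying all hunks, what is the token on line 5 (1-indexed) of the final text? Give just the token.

Hunk 1: at line 5 remove [ejstb,uou,ekvdt] add [xiwz,rynl] -> 10 lines: xgsuj ogp kqf waxuy xmsmh xiwz rynl pjxfu utwru hmsyo
Hunk 2: at line 6 remove [rynl,pjxfu,utwru] add [bxje,vhq] -> 9 lines: xgsuj ogp kqf waxuy xmsmh xiwz bxje vhq hmsyo
Hunk 3: at line 2 remove [kqf,waxuy,xmsmh] add [tojdu,zsw] -> 8 lines: xgsuj ogp tojdu zsw xiwz bxje vhq hmsyo
Hunk 4: at line 4 remove [bxje] add [wor,dogg] -> 9 lines: xgsuj ogp tojdu zsw xiwz wor dogg vhq hmsyo
Hunk 5: at line 5 remove [wor,dogg] add [rhvp,bju] -> 9 lines: xgsuj ogp tojdu zsw xiwz rhvp bju vhq hmsyo
Hunk 6: at line 6 remove [bju] add [pvckj] -> 9 lines: xgsuj ogp tojdu zsw xiwz rhvp pvckj vhq hmsyo
Final line 5: xiwz

Answer: xiwz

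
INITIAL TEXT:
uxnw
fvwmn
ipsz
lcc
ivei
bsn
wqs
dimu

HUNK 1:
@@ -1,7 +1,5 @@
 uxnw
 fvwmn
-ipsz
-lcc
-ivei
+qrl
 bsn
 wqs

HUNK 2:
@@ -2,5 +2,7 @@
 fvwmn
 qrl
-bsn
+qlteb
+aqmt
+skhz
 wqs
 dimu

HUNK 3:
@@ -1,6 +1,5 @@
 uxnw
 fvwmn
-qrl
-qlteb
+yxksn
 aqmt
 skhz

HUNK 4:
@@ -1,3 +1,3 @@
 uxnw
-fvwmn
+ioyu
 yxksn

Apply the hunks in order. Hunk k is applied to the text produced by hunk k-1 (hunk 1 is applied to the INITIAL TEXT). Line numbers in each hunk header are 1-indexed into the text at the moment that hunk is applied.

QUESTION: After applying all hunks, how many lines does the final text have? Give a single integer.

Answer: 7

Derivation:
Hunk 1: at line 1 remove [ipsz,lcc,ivei] add [qrl] -> 6 lines: uxnw fvwmn qrl bsn wqs dimu
Hunk 2: at line 2 remove [bsn] add [qlteb,aqmt,skhz] -> 8 lines: uxnw fvwmn qrl qlteb aqmt skhz wqs dimu
Hunk 3: at line 1 remove [qrl,qlteb] add [yxksn] -> 7 lines: uxnw fvwmn yxksn aqmt skhz wqs dimu
Hunk 4: at line 1 remove [fvwmn] add [ioyu] -> 7 lines: uxnw ioyu yxksn aqmt skhz wqs dimu
Final line count: 7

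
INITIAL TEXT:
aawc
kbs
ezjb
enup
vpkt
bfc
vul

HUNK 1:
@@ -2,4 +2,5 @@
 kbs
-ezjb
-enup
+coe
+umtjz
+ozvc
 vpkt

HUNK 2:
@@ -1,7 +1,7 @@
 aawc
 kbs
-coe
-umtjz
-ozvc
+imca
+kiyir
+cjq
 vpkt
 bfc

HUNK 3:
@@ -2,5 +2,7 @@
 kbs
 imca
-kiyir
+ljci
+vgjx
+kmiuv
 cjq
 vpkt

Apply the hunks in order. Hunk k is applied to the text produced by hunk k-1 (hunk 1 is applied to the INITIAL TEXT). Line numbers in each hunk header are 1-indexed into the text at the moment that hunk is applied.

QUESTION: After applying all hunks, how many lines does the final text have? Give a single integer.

Hunk 1: at line 2 remove [ezjb,enup] add [coe,umtjz,ozvc] -> 8 lines: aawc kbs coe umtjz ozvc vpkt bfc vul
Hunk 2: at line 1 remove [coe,umtjz,ozvc] add [imca,kiyir,cjq] -> 8 lines: aawc kbs imca kiyir cjq vpkt bfc vul
Hunk 3: at line 2 remove [kiyir] add [ljci,vgjx,kmiuv] -> 10 lines: aawc kbs imca ljci vgjx kmiuv cjq vpkt bfc vul
Final line count: 10

Answer: 10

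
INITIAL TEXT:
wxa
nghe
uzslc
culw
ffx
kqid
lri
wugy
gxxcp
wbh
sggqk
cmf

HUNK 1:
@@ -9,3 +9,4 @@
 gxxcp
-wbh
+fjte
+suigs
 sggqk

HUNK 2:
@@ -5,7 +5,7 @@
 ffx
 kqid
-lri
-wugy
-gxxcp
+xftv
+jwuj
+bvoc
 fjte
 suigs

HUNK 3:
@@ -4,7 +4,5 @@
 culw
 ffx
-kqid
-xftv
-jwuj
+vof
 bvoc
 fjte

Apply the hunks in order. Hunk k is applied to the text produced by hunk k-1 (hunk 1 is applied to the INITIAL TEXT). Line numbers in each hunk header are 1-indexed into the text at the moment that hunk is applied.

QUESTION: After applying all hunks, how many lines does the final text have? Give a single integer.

Answer: 11

Derivation:
Hunk 1: at line 9 remove [wbh] add [fjte,suigs] -> 13 lines: wxa nghe uzslc culw ffx kqid lri wugy gxxcp fjte suigs sggqk cmf
Hunk 2: at line 5 remove [lri,wugy,gxxcp] add [xftv,jwuj,bvoc] -> 13 lines: wxa nghe uzslc culw ffx kqid xftv jwuj bvoc fjte suigs sggqk cmf
Hunk 3: at line 4 remove [kqid,xftv,jwuj] add [vof] -> 11 lines: wxa nghe uzslc culw ffx vof bvoc fjte suigs sggqk cmf
Final line count: 11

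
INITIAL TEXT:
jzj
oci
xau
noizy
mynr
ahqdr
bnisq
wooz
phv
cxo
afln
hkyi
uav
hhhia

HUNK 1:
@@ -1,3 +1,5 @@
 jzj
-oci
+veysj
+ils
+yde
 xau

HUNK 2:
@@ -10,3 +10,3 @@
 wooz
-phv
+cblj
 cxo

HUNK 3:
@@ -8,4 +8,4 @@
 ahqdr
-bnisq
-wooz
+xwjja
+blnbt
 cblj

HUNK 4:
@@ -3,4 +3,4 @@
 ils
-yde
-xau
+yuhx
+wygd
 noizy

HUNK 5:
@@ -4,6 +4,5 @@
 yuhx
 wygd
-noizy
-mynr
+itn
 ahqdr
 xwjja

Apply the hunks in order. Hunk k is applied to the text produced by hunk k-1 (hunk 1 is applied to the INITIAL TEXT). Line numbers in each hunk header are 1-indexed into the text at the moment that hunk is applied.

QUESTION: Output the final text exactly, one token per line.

Answer: jzj
veysj
ils
yuhx
wygd
itn
ahqdr
xwjja
blnbt
cblj
cxo
afln
hkyi
uav
hhhia

Derivation:
Hunk 1: at line 1 remove [oci] add [veysj,ils,yde] -> 16 lines: jzj veysj ils yde xau noizy mynr ahqdr bnisq wooz phv cxo afln hkyi uav hhhia
Hunk 2: at line 10 remove [phv] add [cblj] -> 16 lines: jzj veysj ils yde xau noizy mynr ahqdr bnisq wooz cblj cxo afln hkyi uav hhhia
Hunk 3: at line 8 remove [bnisq,wooz] add [xwjja,blnbt] -> 16 lines: jzj veysj ils yde xau noizy mynr ahqdr xwjja blnbt cblj cxo afln hkyi uav hhhia
Hunk 4: at line 3 remove [yde,xau] add [yuhx,wygd] -> 16 lines: jzj veysj ils yuhx wygd noizy mynr ahqdr xwjja blnbt cblj cxo afln hkyi uav hhhia
Hunk 5: at line 4 remove [noizy,mynr] add [itn] -> 15 lines: jzj veysj ils yuhx wygd itn ahqdr xwjja blnbt cblj cxo afln hkyi uav hhhia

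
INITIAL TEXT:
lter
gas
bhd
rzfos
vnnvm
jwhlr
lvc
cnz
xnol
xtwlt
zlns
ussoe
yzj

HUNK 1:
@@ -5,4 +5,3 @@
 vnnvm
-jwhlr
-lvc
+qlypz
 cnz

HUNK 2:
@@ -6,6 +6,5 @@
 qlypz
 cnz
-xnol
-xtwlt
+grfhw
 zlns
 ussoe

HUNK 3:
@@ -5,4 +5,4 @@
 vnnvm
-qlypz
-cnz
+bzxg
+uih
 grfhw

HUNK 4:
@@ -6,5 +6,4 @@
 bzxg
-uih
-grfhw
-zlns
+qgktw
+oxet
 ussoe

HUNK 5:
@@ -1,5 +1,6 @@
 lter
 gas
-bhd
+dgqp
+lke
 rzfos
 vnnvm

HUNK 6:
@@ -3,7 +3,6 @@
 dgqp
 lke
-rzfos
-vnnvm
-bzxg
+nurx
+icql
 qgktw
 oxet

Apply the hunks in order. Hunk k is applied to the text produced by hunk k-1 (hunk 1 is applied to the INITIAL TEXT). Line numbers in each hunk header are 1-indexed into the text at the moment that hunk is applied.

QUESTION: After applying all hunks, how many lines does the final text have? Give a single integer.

Answer: 10

Derivation:
Hunk 1: at line 5 remove [jwhlr,lvc] add [qlypz] -> 12 lines: lter gas bhd rzfos vnnvm qlypz cnz xnol xtwlt zlns ussoe yzj
Hunk 2: at line 6 remove [xnol,xtwlt] add [grfhw] -> 11 lines: lter gas bhd rzfos vnnvm qlypz cnz grfhw zlns ussoe yzj
Hunk 3: at line 5 remove [qlypz,cnz] add [bzxg,uih] -> 11 lines: lter gas bhd rzfos vnnvm bzxg uih grfhw zlns ussoe yzj
Hunk 4: at line 6 remove [uih,grfhw,zlns] add [qgktw,oxet] -> 10 lines: lter gas bhd rzfos vnnvm bzxg qgktw oxet ussoe yzj
Hunk 5: at line 1 remove [bhd] add [dgqp,lke] -> 11 lines: lter gas dgqp lke rzfos vnnvm bzxg qgktw oxet ussoe yzj
Hunk 6: at line 3 remove [rzfos,vnnvm,bzxg] add [nurx,icql] -> 10 lines: lter gas dgqp lke nurx icql qgktw oxet ussoe yzj
Final line count: 10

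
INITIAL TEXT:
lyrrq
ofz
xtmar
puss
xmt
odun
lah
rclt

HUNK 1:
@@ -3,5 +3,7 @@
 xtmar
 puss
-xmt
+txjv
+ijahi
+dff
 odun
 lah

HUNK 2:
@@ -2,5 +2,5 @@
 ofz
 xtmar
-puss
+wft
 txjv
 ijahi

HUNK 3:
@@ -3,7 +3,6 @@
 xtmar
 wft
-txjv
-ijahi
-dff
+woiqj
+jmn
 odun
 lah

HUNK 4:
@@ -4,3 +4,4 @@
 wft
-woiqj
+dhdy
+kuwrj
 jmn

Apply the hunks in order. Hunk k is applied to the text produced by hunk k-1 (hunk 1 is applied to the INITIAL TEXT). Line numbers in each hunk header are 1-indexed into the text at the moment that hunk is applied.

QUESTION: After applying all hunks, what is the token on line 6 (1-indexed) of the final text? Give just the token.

Hunk 1: at line 3 remove [xmt] add [txjv,ijahi,dff] -> 10 lines: lyrrq ofz xtmar puss txjv ijahi dff odun lah rclt
Hunk 2: at line 2 remove [puss] add [wft] -> 10 lines: lyrrq ofz xtmar wft txjv ijahi dff odun lah rclt
Hunk 3: at line 3 remove [txjv,ijahi,dff] add [woiqj,jmn] -> 9 lines: lyrrq ofz xtmar wft woiqj jmn odun lah rclt
Hunk 4: at line 4 remove [woiqj] add [dhdy,kuwrj] -> 10 lines: lyrrq ofz xtmar wft dhdy kuwrj jmn odun lah rclt
Final line 6: kuwrj

Answer: kuwrj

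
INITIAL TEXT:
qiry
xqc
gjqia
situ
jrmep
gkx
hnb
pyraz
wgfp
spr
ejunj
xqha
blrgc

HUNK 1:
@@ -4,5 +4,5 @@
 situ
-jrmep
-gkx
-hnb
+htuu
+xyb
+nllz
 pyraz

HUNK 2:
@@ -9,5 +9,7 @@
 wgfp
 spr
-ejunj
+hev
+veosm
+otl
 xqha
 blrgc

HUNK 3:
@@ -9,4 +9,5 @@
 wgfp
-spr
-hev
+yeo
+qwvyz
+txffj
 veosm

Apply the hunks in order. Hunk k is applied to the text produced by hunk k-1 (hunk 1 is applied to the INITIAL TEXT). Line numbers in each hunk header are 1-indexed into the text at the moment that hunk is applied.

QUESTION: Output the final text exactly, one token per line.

Answer: qiry
xqc
gjqia
situ
htuu
xyb
nllz
pyraz
wgfp
yeo
qwvyz
txffj
veosm
otl
xqha
blrgc

Derivation:
Hunk 1: at line 4 remove [jrmep,gkx,hnb] add [htuu,xyb,nllz] -> 13 lines: qiry xqc gjqia situ htuu xyb nllz pyraz wgfp spr ejunj xqha blrgc
Hunk 2: at line 9 remove [ejunj] add [hev,veosm,otl] -> 15 lines: qiry xqc gjqia situ htuu xyb nllz pyraz wgfp spr hev veosm otl xqha blrgc
Hunk 3: at line 9 remove [spr,hev] add [yeo,qwvyz,txffj] -> 16 lines: qiry xqc gjqia situ htuu xyb nllz pyraz wgfp yeo qwvyz txffj veosm otl xqha blrgc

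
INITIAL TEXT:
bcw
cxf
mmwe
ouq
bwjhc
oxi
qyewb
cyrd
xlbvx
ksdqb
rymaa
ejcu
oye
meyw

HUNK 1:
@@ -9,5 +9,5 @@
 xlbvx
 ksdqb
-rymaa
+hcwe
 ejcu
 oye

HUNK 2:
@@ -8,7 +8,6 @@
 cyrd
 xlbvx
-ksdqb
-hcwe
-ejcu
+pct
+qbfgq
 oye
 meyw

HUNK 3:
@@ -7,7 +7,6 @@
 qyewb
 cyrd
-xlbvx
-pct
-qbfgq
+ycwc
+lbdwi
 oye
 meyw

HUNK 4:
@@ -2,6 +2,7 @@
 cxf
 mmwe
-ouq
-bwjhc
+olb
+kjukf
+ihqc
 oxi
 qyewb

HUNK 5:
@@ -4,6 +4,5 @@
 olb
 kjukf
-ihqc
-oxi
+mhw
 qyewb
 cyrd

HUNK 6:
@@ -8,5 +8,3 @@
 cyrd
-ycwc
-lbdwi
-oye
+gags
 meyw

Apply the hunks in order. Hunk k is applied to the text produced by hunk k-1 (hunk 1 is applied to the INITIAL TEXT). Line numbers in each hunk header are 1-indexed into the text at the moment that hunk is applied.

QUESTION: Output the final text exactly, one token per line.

Hunk 1: at line 9 remove [rymaa] add [hcwe] -> 14 lines: bcw cxf mmwe ouq bwjhc oxi qyewb cyrd xlbvx ksdqb hcwe ejcu oye meyw
Hunk 2: at line 8 remove [ksdqb,hcwe,ejcu] add [pct,qbfgq] -> 13 lines: bcw cxf mmwe ouq bwjhc oxi qyewb cyrd xlbvx pct qbfgq oye meyw
Hunk 3: at line 7 remove [xlbvx,pct,qbfgq] add [ycwc,lbdwi] -> 12 lines: bcw cxf mmwe ouq bwjhc oxi qyewb cyrd ycwc lbdwi oye meyw
Hunk 4: at line 2 remove [ouq,bwjhc] add [olb,kjukf,ihqc] -> 13 lines: bcw cxf mmwe olb kjukf ihqc oxi qyewb cyrd ycwc lbdwi oye meyw
Hunk 5: at line 4 remove [ihqc,oxi] add [mhw] -> 12 lines: bcw cxf mmwe olb kjukf mhw qyewb cyrd ycwc lbdwi oye meyw
Hunk 6: at line 8 remove [ycwc,lbdwi,oye] add [gags] -> 10 lines: bcw cxf mmwe olb kjukf mhw qyewb cyrd gags meyw

Answer: bcw
cxf
mmwe
olb
kjukf
mhw
qyewb
cyrd
gags
meyw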